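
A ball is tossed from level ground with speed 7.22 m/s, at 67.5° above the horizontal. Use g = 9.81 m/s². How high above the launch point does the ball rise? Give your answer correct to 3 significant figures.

Vertical component of launch velocity: v_y = 7.22 sin 67.5° = 6.670 m/s.
At the highest point the vertical velocity is zero, so v_y² = 2 g h_max.
h_max = (6.670)² / (2 × 9.81) = 44.49 / 19.62 = 2.27 m.

2.27 m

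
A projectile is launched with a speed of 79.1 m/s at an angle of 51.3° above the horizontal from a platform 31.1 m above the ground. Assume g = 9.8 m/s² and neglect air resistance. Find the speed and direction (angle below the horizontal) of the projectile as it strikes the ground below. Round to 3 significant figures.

82.9 m/s at 53.4° below the horizontal

v_x = 79.1 cos 51.3° = 49.46 m/s (constant).
|v_y| at impact = √((61.73)² + 2×9.8×31.1) = 66.48 m/s.
Speed = √(49.46² + 66.48²) = 82.9 m/s; angle = arctan(66.48/49.46) = 53.4° below horizontal.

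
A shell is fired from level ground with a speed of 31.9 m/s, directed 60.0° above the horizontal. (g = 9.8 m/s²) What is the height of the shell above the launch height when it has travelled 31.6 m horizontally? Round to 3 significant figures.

v_x = 31.9 cos 60.0° = 15.95 m/s, v_y0 = 31.9 sin 60.0° = 27.63 m/s.
Time to reach x = 31.6 m: t = x / v_x = 31.6 / 15.95 = 1.981 s.
y = v_y0 t − ½ g t² = 27.63×1.981 − 4.900×1.981² = 35.5 m.

35.5 m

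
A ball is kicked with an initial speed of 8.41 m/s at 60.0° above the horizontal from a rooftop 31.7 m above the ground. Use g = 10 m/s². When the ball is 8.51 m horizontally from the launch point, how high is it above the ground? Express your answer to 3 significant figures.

v_x = 8.41 cos 60.0° = 4.205 m/s, v_y0 = 8.41 sin 60.0° = 7.283 m/s.
Time to reach x = 8.51 m: t = x / v_x = 8.51 / 4.205 = 2.024 s.
y = 31.7 + v_y0 t − ½ g t² = 31.7 + 7.283×2.024 − 5.000×2.024² = 26.0 m.

26.0 m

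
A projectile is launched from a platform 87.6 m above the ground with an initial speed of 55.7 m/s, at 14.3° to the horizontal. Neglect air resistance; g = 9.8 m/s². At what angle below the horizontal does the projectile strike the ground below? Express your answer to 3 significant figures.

v_x = 55.7 cos 14.3° = 53.97 m/s.
At impact |v_y| = √(v_y0² + 2 g h) = √(13.76² + 2×9.8×87.6) = 43.66 m/s.
Angle below horizontal = arctan(|v_y| / v_x) = arctan(43.66 / 53.97) = 39.0°.

39.0°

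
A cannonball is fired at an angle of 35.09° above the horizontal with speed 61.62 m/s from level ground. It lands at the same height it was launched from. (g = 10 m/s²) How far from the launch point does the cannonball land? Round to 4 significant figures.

357.2 m

Components: v_x = 61.62 cos 35.09° = 50.421 m/s, v_y = 61.62 sin 35.09° = 35.423 m/s.
Time of flight (same landing height): t = 2 v_y / g = 2 × 35.423 / 10 = 7.0846 s.
Range: R = v_x · t = 50.421 × 7.0846 = 357.2 m.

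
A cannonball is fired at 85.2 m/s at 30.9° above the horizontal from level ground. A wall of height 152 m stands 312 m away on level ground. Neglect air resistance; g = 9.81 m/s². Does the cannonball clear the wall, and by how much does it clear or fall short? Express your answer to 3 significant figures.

No — it falls 54.6 m short of clearing the wall.

v_x = 85.2 cos 30.9° = 73.11 m/s; v_y0 = 85.2 sin 30.9° = 43.75 m/s.
Time to reach the wall: t = 312 / 73.11 = 4.268 s.
Height at that point: y = 43.75×4.268 − 4.905×4.268² = 97.38 m.
That is 152 − 97.38 = 54.6 m below the top of the wall, so the cannonball does not clear it.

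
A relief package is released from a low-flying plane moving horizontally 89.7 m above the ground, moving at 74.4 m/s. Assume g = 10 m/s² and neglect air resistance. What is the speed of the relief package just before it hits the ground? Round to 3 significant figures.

85.6 m/s

Fall time: t = √(2 × 89.7 / 10) = 4.236 s.
At impact: v_x = 74.4 m/s (unchanged), v_y = g t = 10 × 4.236 = 42.36 m/s.
Speed = √(v_x² + v_y²) = √(5535 + 1794) = 85.6 m/s.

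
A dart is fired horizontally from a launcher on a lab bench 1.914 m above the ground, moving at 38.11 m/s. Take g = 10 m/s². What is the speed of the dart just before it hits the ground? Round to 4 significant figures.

Fall time: t = √(2 × 1.914 / 10) = 0.61871 s.
At impact: v_x = 38.11 m/s (unchanged), v_y = g t = 10 × 0.61871 = 6.1871 m/s.
Speed = √(v_x² + v_y²) = √(1452.4 + 38.280) = 38.61 m/s.

38.61 m/s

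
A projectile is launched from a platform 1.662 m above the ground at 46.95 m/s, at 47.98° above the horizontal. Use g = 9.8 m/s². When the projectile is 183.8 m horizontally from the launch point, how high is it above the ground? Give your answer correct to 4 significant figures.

38.06 m

v_x = 46.95 cos 47.98° = 31.428 m/s, v_y0 = 46.95 sin 47.98° = 34.880 m/s.
Time to reach x = 183.8 m: t = x / v_x = 183.8 / 31.428 = 5.8483 s.
y = 1.662 + v_y0 t − ½ g t² = 1.662 + 34.880×5.8483 − 4.900×5.8483² = 38.06 m.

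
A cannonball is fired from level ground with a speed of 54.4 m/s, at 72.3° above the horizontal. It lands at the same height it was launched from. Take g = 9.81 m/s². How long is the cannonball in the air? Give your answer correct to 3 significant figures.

10.6 s

Vertical component: v_y = 54.4 sin 72.3° = 51.82 m/s.
For a projectile landing at launch height, time of flight is t = 2 v_y / g = 2 × 51.82 / 9.81 = 10.6 s.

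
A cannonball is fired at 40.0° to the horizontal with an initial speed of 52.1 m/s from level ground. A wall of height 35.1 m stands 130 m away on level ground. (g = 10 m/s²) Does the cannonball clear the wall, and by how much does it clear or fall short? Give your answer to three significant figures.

Yes — it clears the wall by 20.9 m.

v_x = 52.1 cos 40.0° = 39.91 m/s; v_y0 = 52.1 sin 40.0° = 33.49 m/s.
Time to reach the wall: t = 130 / 39.91 = 3.257 s.
Height at that point: y = 33.49×3.257 − 5.000×3.257² = 56.04 m.
That is 56.04 − 35.1 = 20.9 m above the top of the wall, so the cannonball clears it.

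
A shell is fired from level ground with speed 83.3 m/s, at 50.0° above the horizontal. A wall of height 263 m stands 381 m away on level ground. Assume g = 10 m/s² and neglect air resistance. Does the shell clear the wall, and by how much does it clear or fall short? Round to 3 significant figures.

No — it falls 62.1 m short of clearing the wall.

v_x = 83.3 cos 50.0° = 53.54 m/s; v_y0 = 83.3 sin 50.0° = 63.81 m/s.
Time to reach the wall: t = 381 / 53.54 = 7.116 s.
Height at that point: y = 63.81×7.116 − 5.000×7.116² = 200.9 m.
That is 263 − 200.9 = 62.1 m below the top of the wall, so the shell does not clear it.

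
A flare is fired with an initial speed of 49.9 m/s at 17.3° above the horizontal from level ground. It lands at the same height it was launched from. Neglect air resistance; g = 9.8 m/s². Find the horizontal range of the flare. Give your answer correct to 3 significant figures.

144 m

For level ground, R = v₀² sin(2θ) / g.
sin(2 × 17.3°) = sin 34.60° = 0.5678.
R = (49.9)² × 0.5678 / 9.8 = 144 m.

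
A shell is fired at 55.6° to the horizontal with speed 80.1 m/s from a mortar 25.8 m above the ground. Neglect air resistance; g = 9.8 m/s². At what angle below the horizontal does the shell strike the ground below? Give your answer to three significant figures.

57.0°

v_x = 80.1 cos 55.6° = 45.25 m/s.
At impact |v_y| = √(v_y0² + 2 g h) = √(66.09² + 2×9.8×25.8) = 69.81 m/s.
Angle below horizontal = arctan(|v_y| / v_x) = arctan(69.81 / 45.25) = 57.0°.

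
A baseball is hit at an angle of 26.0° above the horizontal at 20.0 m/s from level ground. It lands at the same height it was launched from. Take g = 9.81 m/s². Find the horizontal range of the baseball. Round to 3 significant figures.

For level ground, R = v₀² sin(2θ) / g.
sin(2 × 26.0°) = sin 52.00° = 0.7880.
R = (20.0)² × 0.7880 / 9.81 = 32.1 m.

32.1 m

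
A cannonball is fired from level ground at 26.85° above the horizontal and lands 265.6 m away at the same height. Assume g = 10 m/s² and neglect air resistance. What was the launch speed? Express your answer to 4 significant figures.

On level ground, R = v₀² sin(2θ) / g, so v₀ = √(R g / sin 2θ).
sin(2 × 26.85°) = 0.8059.
v₀ = √(265.6 × 10 / 0.8059) = √3295.7 = 57.41 m/s.

57.41 m/s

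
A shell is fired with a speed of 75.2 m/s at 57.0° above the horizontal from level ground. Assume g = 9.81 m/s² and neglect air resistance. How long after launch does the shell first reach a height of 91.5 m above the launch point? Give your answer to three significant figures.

1.67 s

v_y0 = 75.2 sin 57.0° = 63.07 m/s.
Set y = v_y0 t − ½ g t² = 91.5: 4.905 t² − 63.07 t + 91.5 = 0.
t = [63.07 ± √(3978 − 1795)] / 9.81 = (63.07 ± 46.72) / 9.81, giving t = 1.67 s or t = 11.2 s.
The shell is on the way up at the first time, so t = 1.67 s.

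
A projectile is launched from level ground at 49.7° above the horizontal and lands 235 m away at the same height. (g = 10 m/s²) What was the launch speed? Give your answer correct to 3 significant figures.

On level ground, R = v₀² sin(2θ) / g, so v₀ = √(R g / sin 2θ).
sin(2 × 49.7°) = 0.9866.
v₀ = √(235 × 10 / 0.9866) = √2382 = 48.8 m/s.

48.8 m/s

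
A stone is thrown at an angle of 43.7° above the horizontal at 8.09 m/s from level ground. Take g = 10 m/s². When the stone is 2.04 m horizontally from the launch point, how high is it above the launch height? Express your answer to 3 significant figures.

1.34 m

v_x = 8.09 cos 43.7° = 5.849 m/s, v_y0 = 8.09 sin 43.7° = 5.589 m/s.
Time to reach x = 2.04 m: t = x / v_x = 2.04 / 5.849 = 0.3488 s.
y = v_y0 t − ½ g t² = 5.589×0.3488 − 5.000×0.3488² = 1.34 m.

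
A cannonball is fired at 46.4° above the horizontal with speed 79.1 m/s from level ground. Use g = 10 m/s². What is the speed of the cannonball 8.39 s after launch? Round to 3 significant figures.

v_x = 79.1 cos 46.4° = 54.55 m/s (constant).
v_y(t) = 79.1 sin 46.4° − g t = 57.28 − 10 × 8.39 = -26.62 m/s.
Speed = √(v_x² + v_y²) = √(2976 + 708.6) = 60.7 m/s.

60.7 m/s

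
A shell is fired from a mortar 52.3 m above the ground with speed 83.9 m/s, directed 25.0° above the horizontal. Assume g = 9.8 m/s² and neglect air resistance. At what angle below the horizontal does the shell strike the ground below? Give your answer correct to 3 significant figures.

32.1°

v_x = 83.9 cos 25.0° = 76.04 m/s.
At impact |v_y| = √(v_y0² + 2 g h) = √(35.46² + 2×9.8×52.3) = 47.78 m/s.
Angle below horizontal = arctan(|v_y| / v_x) = arctan(47.78 / 76.04) = 32.1°.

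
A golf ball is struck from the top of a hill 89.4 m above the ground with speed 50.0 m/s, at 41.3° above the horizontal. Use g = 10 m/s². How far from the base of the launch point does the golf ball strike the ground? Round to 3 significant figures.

325 m

Components: v_x = 50.0 cos 41.3° = 37.56 m/s, v_y = 50.0 sin 41.3° = 33.00 m/s.
Vertical: 0 = 89.4 + 33.00 t − ½(10) t² ⇒ 5.000 t² − 33.00 t − 89.4 = 0.
t = [33.00 + √(1089 + 1788)] / 10.00 = 8.664 s.
Horizontal: R = v_x · t = 37.56 × 8.664 = 325 m.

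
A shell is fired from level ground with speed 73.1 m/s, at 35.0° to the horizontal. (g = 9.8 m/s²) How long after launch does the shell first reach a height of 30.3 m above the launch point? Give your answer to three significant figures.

v_y0 = 73.1 sin 35.0° = 41.93 m/s.
Set y = v_y0 t − ½ g t² = 30.3: 4.900 t² − 41.93 t + 30.3 = 0.
t = [41.93 ± √(1758 − 593.9)] / 9.8 = (41.93 ± 34.12) / 9.8, giving t = 0.797 s or t = 7.76 s.
The shell is on the way up at the first time, so t = 0.797 s.

0.797 s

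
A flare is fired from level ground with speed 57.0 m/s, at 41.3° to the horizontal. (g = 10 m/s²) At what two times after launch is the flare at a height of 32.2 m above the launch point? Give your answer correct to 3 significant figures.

0.985 s and 6.54 s

v_y0 = 57.0 sin 41.3° = 37.62 m/s.
Set y = v_y0 t − ½ g t² = 32.2: 5.000 t² − 37.62 t + 32.2 = 0.
t = [37.62 ± √(1415 − 644.0)] / 10 = (37.62 ± 27.77) / 10, giving t = 0.985 s or t = 6.54 s.
So the flare is at 32.2 m at t = 0.985 s (rising) and t = 6.54 s (falling).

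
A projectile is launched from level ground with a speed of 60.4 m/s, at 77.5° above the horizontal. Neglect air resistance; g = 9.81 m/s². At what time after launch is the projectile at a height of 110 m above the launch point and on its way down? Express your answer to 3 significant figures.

v_y0 = 60.4 sin 77.5° = 58.97 m/s.
Set y = v_y0 t − ½ g t² = 110: 4.905 t² − 58.97 t + 110 = 0.
t = [58.97 ± √(3477 − 2158)] / 9.81 = (58.97 ± 36.32) / 9.81, giving t = 2.31 s or t = 9.71 s.
On the way down corresponds to the larger root: t = 9.71 s.

9.71 s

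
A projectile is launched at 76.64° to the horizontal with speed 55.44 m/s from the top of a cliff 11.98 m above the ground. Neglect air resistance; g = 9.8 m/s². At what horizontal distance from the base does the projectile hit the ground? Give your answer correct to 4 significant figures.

Components: v_x = 55.44 cos 76.64° = 12.810 m/s, v_y = 55.44 sin 76.64° = 53.940 m/s.
Vertical: 0 = 11.98 + 53.940 t − ½(9.8) t² ⇒ 4.900 t² − 53.940 t − 11.98 = 0.
t = [53.940 + √(2909.5 + 234.81)] / 9.800 = 11.226 s.
Horizontal: R = v_x · t = 12.810 × 11.226 = 143.8 m.

143.8 m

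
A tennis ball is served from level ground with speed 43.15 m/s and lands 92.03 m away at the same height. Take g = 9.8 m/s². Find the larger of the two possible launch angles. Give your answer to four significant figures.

Level-ground range: R = v₀² sin(2θ)/g ⇒ sin 2θ = R g / v₀² = 92.03×9.8/43.15² = 0.4844.
2θ = arcsin(0.4844) = 28.973° or 180° − 28.973° = 151.027°.
So θ = 14.49° or θ = 75.51°.

75.51°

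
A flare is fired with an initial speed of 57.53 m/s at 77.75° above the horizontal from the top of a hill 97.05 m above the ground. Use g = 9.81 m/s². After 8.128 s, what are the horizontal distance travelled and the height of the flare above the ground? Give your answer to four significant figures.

x = 99.22 m, y = 230.0 m

v_x = 57.53 cos 77.75° = 12.207 m/s; v_y0 = 57.53 sin 77.75° = 56.220 m/s.
x = v_x t = 12.207 × 8.128 = 99.22 m.
y = 97.05 + v_y0 t − ½ g t² = 230.0 m.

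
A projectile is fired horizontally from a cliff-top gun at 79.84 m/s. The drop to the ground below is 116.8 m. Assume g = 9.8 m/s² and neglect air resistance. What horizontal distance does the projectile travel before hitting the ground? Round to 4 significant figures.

389.8 m

Initial vertical velocity is zero, so the fall time comes from h = ½ g t²: t = √(2 × 116.8 / 9.8) = 4.8823 s.
Horizontal motion is uniform at 79.84 m/s, so x = 79.84 × 4.8823 = 389.8 m.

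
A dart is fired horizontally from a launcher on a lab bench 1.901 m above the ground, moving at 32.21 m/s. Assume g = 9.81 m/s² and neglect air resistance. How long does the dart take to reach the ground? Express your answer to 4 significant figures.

The horizontal speed doesn't affect the fall. With v_y0 = 0, h = ½ g t².
t = √(2 × 1.901 / 9.81) = √0.38756 = 0.6225 s.

0.6225 s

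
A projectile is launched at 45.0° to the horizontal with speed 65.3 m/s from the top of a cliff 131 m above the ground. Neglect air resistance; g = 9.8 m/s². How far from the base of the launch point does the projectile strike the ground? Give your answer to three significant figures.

541 m

Components: v_x = 65.3 cos 45.0° = 46.17 m/s, v_y = 65.3 sin 45.0° = 46.17 m/s.
Vertical: 0 = 131 + 46.17 t − ½(9.8) t² ⇒ 4.900 t² − 46.17 t − 131 = 0.
t = [46.17 + √(2132 + 2568)] / 9.800 = 11.71 s.
Horizontal: R = v_x · t = 46.17 × 11.71 = 541 m.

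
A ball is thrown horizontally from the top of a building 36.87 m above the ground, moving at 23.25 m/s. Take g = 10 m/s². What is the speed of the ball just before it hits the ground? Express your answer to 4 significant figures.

Fall time: t = √(2 × 36.87 / 10) = 2.7155 s.
At impact: v_x = 23.25 m/s (unchanged), v_y = g t = 10 × 2.7155 = 27.155 m/s.
Speed = √(v_x² + v_y²) = √(540.56 + 737.39) = 35.75 m/s.

35.75 m/s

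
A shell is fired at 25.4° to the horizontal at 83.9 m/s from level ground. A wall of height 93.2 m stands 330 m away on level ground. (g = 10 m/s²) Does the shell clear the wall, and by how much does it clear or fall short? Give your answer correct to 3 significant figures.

v_x = 83.9 cos 25.4° = 75.79 m/s; v_y0 = 83.9 sin 25.4° = 35.99 m/s.
Time to reach the wall: t = 330 / 75.79 = 4.354 s.
Height at that point: y = 35.99×4.354 − 5.000×4.354² = 61.91 m.
That is 93.2 − 61.91 = 31.3 m below the top of the wall, so the shell does not clear it.

No — it falls 31.3 m short of clearing the wall.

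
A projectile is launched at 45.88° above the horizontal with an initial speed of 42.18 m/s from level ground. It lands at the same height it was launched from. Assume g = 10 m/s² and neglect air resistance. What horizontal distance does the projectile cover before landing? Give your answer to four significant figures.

Components: v_x = 42.18 cos 45.88° = 29.364 m/s, v_y = 42.18 sin 45.88° = 30.280 m/s.
Time of flight (same landing height): t = 2 v_y / g = 2 × 30.280 / 10 = 6.0560 s.
Range: R = v_x · t = 29.364 × 6.0560 = 177.8 m.

177.8 m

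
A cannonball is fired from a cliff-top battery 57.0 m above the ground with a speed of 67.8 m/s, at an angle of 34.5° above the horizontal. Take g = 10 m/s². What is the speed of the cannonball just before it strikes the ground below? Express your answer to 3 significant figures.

v_x = 67.8 cos 34.5° = 55.88 m/s is unchanged throughout.
For the vertical component, v_y² = v_y0² + 2 g h = (38.40)² + 2×10×57.0 = 2615, so |v_y| = 51.14 m/s.
Impact speed = √(v_x² + v_y²) = √(3123 + 2615) = 75.7 m/s.

75.7 m/s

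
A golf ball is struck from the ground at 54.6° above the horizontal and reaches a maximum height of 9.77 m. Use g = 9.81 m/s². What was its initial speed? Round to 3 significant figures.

17.0 m/s

At maximum height v_y = 0, so (v₀ sin θ)² = 2 g H.
v₀ sin 54.6° = √(2 × 9.81 × 9.77) = 13.85 m/s.
v₀ = 13.85 / sin 54.6° = 13.85 / 0.8151 = 17.0 m/s.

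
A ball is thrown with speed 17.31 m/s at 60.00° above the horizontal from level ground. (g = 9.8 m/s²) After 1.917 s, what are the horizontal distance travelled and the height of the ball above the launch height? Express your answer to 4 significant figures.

x = 16.59 m, y = 10.73 m

v_x = 17.31 cos 60.00° = 8.6550 m/s; v_y0 = 17.31 sin 60.00° = 14.991 m/s.
x = v_x t = 8.6550 × 1.917 = 16.59 m.
y = v_y0 t − ½ g t² = 14.991×1.917 − 4.900×1.917² = 10.73 m.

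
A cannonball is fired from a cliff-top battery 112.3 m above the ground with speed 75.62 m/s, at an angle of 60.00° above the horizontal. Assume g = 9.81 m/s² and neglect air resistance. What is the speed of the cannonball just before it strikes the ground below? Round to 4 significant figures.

v_x = 75.62 cos 60.00° = 37.810 m/s is unchanged throughout.
For the vertical component, v_y² = v_y0² + 2 g h = (65.489)² + 2×9.81×112.3 = 6492.1, so |v_y| = 80.574 m/s.
Impact speed = √(v_x² + v_y²) = √(1429.6 + 6492.1) = 89.00 m/s.

89.00 m/s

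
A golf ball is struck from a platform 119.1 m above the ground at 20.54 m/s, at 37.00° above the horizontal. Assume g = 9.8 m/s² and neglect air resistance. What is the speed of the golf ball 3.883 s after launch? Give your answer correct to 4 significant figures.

30.48 m/s

v_x = 20.54 cos 37.00° = 16.404 m/s (constant).
v_y(t) = 20.54 sin 37.00° − g t = 12.361 − 9.8 × 3.883 = -25.692 m/s.
Speed = √(v_x² + v_y²) = √(269.09 + 660.08) = 30.48 m/s.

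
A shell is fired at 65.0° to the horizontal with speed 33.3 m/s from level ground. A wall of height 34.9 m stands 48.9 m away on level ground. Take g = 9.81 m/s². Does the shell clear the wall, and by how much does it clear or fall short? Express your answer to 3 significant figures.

Yes — it clears the wall by 10.7 m.

v_x = 33.3 cos 65.0° = 14.07 m/s; v_y0 = 33.3 sin 65.0° = 30.18 m/s.
Time to reach the wall: t = 48.9 / 14.07 = 3.475 s.
Height at that point: y = 30.18×3.475 − 4.905×3.475² = 45.64 m.
That is 45.64 − 34.9 = 10.7 m above the top of the wall, so the shell clears it.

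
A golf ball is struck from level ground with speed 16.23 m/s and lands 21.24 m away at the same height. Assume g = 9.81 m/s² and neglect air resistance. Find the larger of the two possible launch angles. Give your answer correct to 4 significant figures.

63.86°

Level-ground range: R = v₀² sin(2θ)/g ⇒ sin 2θ = R g / v₀² = 21.24×9.81/16.23² = 0.7910.
2θ = arcsin(0.7910) = 52.279° or 180° − 52.279° = 127.721°.
So θ = 26.14° or θ = 63.86°.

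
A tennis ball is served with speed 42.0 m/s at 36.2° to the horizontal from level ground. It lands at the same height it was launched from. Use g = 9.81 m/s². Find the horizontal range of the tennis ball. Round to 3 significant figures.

171 m

Components: v_x = 42.0 cos 36.2° = 33.89 m/s, v_y = 42.0 sin 36.2° = 24.81 m/s.
Time of flight (same landing height): t = 2 v_y / g = 2 × 24.81 / 9.81 = 5.058 s.
Range: R = v_x · t = 33.89 × 5.058 = 171 m.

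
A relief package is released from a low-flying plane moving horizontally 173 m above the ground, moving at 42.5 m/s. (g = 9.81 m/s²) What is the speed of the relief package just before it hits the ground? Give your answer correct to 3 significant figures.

72.1 m/s

Fall time: t = √(2 × 173 / 9.81) = 5.939 s.
At impact: v_x = 42.5 m/s (unchanged), v_y = g t = 9.81 × 5.939 = 58.26 m/s.
Speed = √(v_x² + v_y²) = √(1806 + 3394) = 72.1 m/s.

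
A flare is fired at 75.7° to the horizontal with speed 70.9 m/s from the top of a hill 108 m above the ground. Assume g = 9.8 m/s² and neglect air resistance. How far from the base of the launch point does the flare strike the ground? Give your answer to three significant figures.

271 m

Components: v_x = 70.9 cos 75.7° = 17.51 m/s, v_y = 70.9 sin 75.7° = 68.70 m/s.
Vertical: 0 = 108 + 68.70 t − ½(9.8) t² ⇒ 4.900 t² − 68.70 t − 108 = 0.
t = [68.70 + √(4720 + 2117)] / 9.800 = 15.45 s.
Horizontal: R = v_x · t = 17.51 × 15.45 = 271 m.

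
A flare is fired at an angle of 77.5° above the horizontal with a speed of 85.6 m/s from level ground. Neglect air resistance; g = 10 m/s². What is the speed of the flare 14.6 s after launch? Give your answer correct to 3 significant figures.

v_x = 85.6 cos 77.5° = 18.53 m/s (constant).
v_y(t) = 85.6 sin 77.5° − g t = 83.57 − 10 × 14.6 = -62.43 m/s.
Speed = √(v_x² + v_y²) = √(343.4 + 3898) = 65.1 m/s.

65.1 m/s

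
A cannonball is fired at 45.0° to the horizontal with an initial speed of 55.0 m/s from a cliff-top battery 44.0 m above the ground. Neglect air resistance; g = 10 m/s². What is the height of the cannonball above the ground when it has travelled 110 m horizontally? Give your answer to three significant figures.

114 m

v_x = 55.0 cos 45.0° = 38.89 m/s, v_y0 = 55.0 sin 45.0° = 38.89 m/s.
Time to reach x = 110 m: t = x / v_x = 110 / 38.89 = 2.828 s.
y = 44.0 + v_y0 t − ½ g t² = 44.0 + 38.89×2.828 − 5.000×2.828² = 114 m.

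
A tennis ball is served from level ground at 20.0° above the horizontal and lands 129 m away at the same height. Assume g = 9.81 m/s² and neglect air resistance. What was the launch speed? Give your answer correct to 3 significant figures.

44.4 m/s

On level ground, R = v₀² sin(2θ) / g, so v₀ = √(R g / sin 2θ).
sin(2 × 20.0°) = 0.6428.
v₀ = √(129 × 9.81 / 0.6428) = √1969 = 44.4 m/s.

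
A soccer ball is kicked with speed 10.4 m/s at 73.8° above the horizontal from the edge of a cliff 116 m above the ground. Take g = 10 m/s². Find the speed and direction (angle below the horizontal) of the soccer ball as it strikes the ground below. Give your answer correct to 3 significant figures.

49.3 m/s at 86.6° below the horizontal

v_x = 10.4 cos 73.8° = 2.902 m/s (constant).
|v_y| at impact = √((9.987)² + 2×10×116) = 49.19 m/s.
Speed = √(2.902² + 49.19²) = 49.3 m/s; angle = arctan(49.19/2.902) = 86.6° below horizontal.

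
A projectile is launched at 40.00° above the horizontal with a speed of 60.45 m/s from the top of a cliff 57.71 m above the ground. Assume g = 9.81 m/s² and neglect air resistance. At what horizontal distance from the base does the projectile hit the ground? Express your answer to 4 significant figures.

Components: v_x = 60.45 cos 40.00° = 46.307 m/s, v_y = 60.45 sin 40.00° = 38.857 m/s.
Vertical: 0 = 57.71 + 38.857 t − ½(9.81) t² ⇒ 4.905 t² − 38.857 t − 57.71 = 0.
t = [38.857 + √(1509.9 + 1132.3)] / 9.810 = 9.2007 s.
Horizontal: R = v_x · t = 46.307 × 9.2007 = 426.1 m.

426.1 m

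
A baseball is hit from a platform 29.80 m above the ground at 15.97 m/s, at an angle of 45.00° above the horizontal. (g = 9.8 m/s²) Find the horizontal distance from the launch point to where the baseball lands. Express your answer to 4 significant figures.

Components: v_x = 15.97 cos 45.00° = 11.292 m/s, v_y = 15.97 sin 45.00° = 11.292 m/s.
Vertical: 0 = 29.80 + 11.292 t − ½(9.8) t² ⇒ 4.900 t² − 11.292 t − 29.80 = 0.
t = [11.292 + √(127.51 + 584.08)] / 9.800 = 3.8742 s.
Horizontal: R = v_x · t = 11.292 × 3.8742 = 43.75 m.

43.75 m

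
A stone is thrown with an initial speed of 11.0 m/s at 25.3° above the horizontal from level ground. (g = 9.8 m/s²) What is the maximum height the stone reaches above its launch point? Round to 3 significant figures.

1.13 m

Vertical component of launch velocity: v_y = 11.0 sin 25.3° = 4.701 m/s.
At the highest point the vertical velocity is zero, so v_y² = 2 g h_max.
h_max = (4.701)² / (2 × 9.8) = 22.10 / 19.60 = 1.13 m.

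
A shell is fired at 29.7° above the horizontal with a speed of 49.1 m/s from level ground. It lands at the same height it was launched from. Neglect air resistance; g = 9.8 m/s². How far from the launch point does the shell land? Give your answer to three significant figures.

For level ground, R = v₀² sin(2θ) / g.
sin(2 × 29.7°) = sin 59.40° = 0.8607.
R = (49.1)² × 0.8607 / 9.8 = 212 m.

212 m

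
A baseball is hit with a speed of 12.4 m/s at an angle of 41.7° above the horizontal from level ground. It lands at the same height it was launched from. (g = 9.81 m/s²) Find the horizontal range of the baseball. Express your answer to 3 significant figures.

For level ground, R = v₀² sin(2θ) / g.
sin(2 × 41.7°) = sin 83.40° = 0.9934.
R = (12.4)² × 0.9934 / 9.81 = 15.6 m.

15.6 m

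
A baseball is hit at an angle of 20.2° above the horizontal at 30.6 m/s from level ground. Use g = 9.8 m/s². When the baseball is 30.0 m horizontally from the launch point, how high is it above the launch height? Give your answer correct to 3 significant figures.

v_x = 30.6 cos 20.2° = 28.72 m/s, v_y0 = 30.6 sin 20.2° = 10.57 m/s.
Time to reach x = 30.0 m: t = x / v_x = 30.0 / 28.72 = 1.045 s.
y = v_y0 t − ½ g t² = 10.57×1.045 − 4.900×1.045² = 5.69 m.

5.69 m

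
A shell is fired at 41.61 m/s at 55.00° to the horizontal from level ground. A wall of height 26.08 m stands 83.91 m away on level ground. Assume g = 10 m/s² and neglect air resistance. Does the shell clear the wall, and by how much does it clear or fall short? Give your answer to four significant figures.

v_x = 41.61 cos 55.00° = 23.867 m/s; v_y0 = 41.61 sin 55.00° = 34.085 m/s.
Time to reach the wall: t = 83.91 / 23.867 = 3.5157 s.
Height at that point: y = 34.085×3.5157 − 5.000×3.5157² = 58.032 m.
That is 58.032 − 26.08 = 31.95 m above the top of the wall, so the shell clears it.

Yes — it clears the wall by 31.95 m.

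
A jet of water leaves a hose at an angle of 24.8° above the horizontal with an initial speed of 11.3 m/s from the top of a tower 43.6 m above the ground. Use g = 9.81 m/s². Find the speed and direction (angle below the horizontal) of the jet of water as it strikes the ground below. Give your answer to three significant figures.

31.4 m/s at 70.9° below the horizontal

v_x = 11.3 cos 24.8° = 10.26 m/s (constant).
|v_y| at impact = √((4.740)² + 2×9.81×43.6) = 29.63 m/s.
Speed = √(10.26² + 29.63²) = 31.4 m/s; angle = arctan(29.63/10.26) = 70.9° below horizontal.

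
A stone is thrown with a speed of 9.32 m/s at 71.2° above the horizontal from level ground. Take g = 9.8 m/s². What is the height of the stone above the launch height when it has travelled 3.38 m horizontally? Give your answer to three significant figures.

3.72 m

v_x = 9.32 cos 71.2° = 3.004 m/s, v_y0 = 9.32 sin 71.2° = 8.823 m/s.
Time to reach x = 3.38 m: t = x / v_x = 3.38 / 3.004 = 1.125 s.
y = v_y0 t − ½ g t² = 8.823×1.125 − 4.900×1.125² = 3.72 m.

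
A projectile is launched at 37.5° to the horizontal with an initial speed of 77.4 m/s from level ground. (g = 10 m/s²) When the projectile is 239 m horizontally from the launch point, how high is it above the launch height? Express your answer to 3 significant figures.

108 m

v_x = 77.4 cos 37.5° = 61.41 m/s, v_y0 = 77.4 sin 37.5° = 47.12 m/s.
Time to reach x = 239 m: t = x / v_x = 239 / 61.41 = 3.892 s.
y = v_y0 t − ½ g t² = 47.12×3.892 − 5.000×3.892² = 108 m.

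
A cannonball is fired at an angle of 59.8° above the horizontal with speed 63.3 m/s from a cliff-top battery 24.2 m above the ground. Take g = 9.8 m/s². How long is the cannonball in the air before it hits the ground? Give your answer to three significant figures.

Vertical component: v_y = 63.3 sin 59.8° = 54.71 m/s.
Taking up as positive with launch at y = 24.2 m, landing at y = 0: 0 = 24.2 + 54.71 t − ½(9.8) t².
Solving 4.900 t² − 54.71 t − 24.2 = 0 gives t = [54.71 + √(54.71² + 4·4.900·24.2)] / 9.800 = 11.6 s.

11.6 s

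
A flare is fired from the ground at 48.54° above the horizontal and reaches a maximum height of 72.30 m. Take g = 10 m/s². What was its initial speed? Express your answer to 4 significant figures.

50.74 m/s

At maximum height v_y = 0, so (v₀ sin θ)² = 2 g H.
v₀ sin 48.54° = √(2 × 10 × 72.30) = 38.026 m/s.
v₀ = 38.026 / sin 48.54° = 38.026 / 0.7494 = 50.74 m/s.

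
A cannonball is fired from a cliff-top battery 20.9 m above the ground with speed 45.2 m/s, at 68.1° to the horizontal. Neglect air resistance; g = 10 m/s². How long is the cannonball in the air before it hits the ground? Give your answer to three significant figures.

Vertical component: v_y = 45.2 sin 68.1° = 41.94 m/s.
Taking up as positive with launch at y = 20.9 m, landing at y = 0: 0 = 20.9 + 41.94 t − ½(10) t².
Solving 5.000 t² − 41.94 t − 20.9 = 0 gives t = [41.94 + √(41.94² + 4·5.000·20.9)] / 10.00 = 8.86 s.

8.86 s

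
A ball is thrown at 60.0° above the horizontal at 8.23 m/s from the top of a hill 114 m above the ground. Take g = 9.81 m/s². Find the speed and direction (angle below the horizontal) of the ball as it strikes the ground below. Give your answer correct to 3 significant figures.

48.0 m/s at 85.1° below the horizontal

v_x = 8.23 cos 60.0° = 4.115 m/s (constant).
|v_y| at impact = √((7.127)² + 2×9.81×114) = 47.83 m/s.
Speed = √(4.115² + 47.83²) = 48.0 m/s; angle = arctan(47.83/4.115) = 85.1° below horizontal.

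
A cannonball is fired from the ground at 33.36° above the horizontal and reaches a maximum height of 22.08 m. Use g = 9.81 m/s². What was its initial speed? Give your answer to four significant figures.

37.85 m/s

At maximum height v_y = 0, so (v₀ sin θ)² = 2 g H.
v₀ sin 33.36° = √(2 × 9.81 × 22.08) = 20.814 m/s.
v₀ = 20.814 / sin 33.36° = 20.814 / 0.5499 = 37.85 m/s.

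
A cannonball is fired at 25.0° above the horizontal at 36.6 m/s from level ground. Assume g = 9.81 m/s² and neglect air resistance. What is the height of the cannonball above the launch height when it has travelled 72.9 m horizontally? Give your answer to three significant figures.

10.3 m

v_x = 36.6 cos 25.0° = 33.17 m/s, v_y0 = 36.6 sin 25.0° = 15.47 m/s.
Time to reach x = 72.9 m: t = x / v_x = 72.9 / 33.17 = 2.198 s.
y = v_y0 t − ½ g t² = 15.47×2.198 − 4.905×2.198² = 10.3 m.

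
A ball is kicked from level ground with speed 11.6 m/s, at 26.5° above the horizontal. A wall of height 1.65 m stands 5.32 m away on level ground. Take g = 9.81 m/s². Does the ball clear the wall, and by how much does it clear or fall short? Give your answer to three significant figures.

v_x = 11.6 cos 26.5° = 10.38 m/s; v_y0 = 11.6 sin 26.5° = 5.176 m/s.
Time to reach the wall: t = 5.32 / 10.38 = 0.5125 s.
Height at that point: y = 5.176×0.5125 − 4.905×0.5125² = 1.364 m.
That is 1.65 − 1.364 = 0.286 m below the top of the wall, so the ball does not clear it.

No — it falls 0.286 m short of clearing the wall.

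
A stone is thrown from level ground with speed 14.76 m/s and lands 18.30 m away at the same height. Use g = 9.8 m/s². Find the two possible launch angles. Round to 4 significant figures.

27.70° and 62.30°

Level-ground range: R = v₀² sin(2θ)/g ⇒ sin 2θ = R g / v₀² = 18.30×9.8/14.76² = 0.8232.
2θ = arcsin(0.8232) = 55.406° or 180° − 55.406° = 124.594°.
So θ = 27.70° or θ = 62.30°.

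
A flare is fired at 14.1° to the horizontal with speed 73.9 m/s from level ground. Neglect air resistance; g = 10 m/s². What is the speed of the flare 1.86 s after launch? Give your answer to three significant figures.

v_x = 73.9 cos 14.1° = 71.67 m/s (constant).
v_y(t) = 73.9 sin 14.1° − g t = 18.00 − 10 × 1.86 = -0.6000 m/s.
Speed = √(v_x² + v_y²) = √(5137 + 0.3600) = 71.7 m/s.

71.7 m/s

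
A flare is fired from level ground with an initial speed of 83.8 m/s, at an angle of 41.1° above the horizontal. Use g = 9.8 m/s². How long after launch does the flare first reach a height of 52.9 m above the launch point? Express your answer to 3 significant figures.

v_y0 = 83.8 sin 41.1° = 55.09 m/s.
Set y = v_y0 t − ½ g t² = 52.9: 4.900 t² − 55.09 t + 52.9 = 0.
t = [55.09 ± √(3035 − 1037)] / 9.8 = (55.09 ± 44.70) / 9.8, giving t = 1.06 s or t = 10.2 s.
The flare is on the way up at the first time, so t = 1.06 s.

1.06 s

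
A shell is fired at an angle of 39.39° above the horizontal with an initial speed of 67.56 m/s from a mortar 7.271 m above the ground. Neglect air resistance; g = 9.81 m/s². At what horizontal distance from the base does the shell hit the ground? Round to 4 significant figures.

Components: v_x = 67.56 cos 39.39° = 52.213 m/s, v_y = 67.56 sin 39.39° = 42.873 m/s.
Vertical: 0 = 7.271 + 42.873 t − ½(9.81) t² ⇒ 4.905 t² − 42.873 t − 7.271 = 0.
t = [42.873 + √(1838.1 + 142.66)] / 9.810 = 8.9071 s.
Horizontal: R = v_x · t = 52.213 × 8.9071 = 465.1 m.

465.1 m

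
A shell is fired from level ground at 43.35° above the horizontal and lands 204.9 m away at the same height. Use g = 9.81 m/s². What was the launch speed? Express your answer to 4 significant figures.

44.87 m/s

On level ground, R = v₀² sin(2θ) / g, so v₀ = √(R g / sin 2θ).
sin(2 × 43.35°) = 0.9983.
v₀ = √(204.9 × 9.81 / 0.9983) = √2013.5 = 44.87 m/s.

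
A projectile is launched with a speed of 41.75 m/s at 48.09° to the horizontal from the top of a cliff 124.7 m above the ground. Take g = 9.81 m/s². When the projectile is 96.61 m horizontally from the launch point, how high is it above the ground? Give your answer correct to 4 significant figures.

173.5 m

v_x = 41.75 cos 48.09° = 27.887 m/s, v_y0 = 41.75 sin 48.09° = 31.070 m/s.
Time to reach x = 96.61 m: t = x / v_x = 96.61 / 27.887 = 3.4643 s.
y = 124.7 + v_y0 t − ½ g t² = 124.7 + 31.070×3.4643 − 4.905×3.4643² = 173.5 m.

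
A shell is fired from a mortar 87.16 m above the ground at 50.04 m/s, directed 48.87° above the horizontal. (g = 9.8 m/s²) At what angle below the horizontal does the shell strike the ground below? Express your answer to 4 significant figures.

59.53°

v_x = 50.04 cos 48.87° = 32.915 m/s.
At impact |v_y| = √(v_y0² + 2 g h) = √(37.691² + 2×9.8×87.16) = 55.937 m/s.
Angle below horizontal = arctan(|v_y| / v_x) = arctan(55.937 / 32.915) = 59.53°.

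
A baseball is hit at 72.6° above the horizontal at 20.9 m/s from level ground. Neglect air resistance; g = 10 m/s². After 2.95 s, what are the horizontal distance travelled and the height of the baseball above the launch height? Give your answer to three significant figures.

x = 18.4 m, y = 15.3 m

v_x = 20.9 cos 72.6° = 6.250 m/s; v_y0 = 20.9 sin 72.6° = 19.94 m/s.
x = v_x t = 6.250 × 2.95 = 18.4 m.
y = v_y0 t − ½ g t² = 19.94×2.95 − 5.000×2.95² = 15.3 m.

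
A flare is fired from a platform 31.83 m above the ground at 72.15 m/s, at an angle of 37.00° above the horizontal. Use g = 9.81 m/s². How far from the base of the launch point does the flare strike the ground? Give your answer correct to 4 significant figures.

Components: v_x = 72.15 cos 37.00° = 57.622 m/s, v_y = 72.15 sin 37.00° = 43.421 m/s.
Vertical: 0 = 31.83 + 43.421 t − ½(9.81) t² ⇒ 4.905 t² − 43.421 t − 31.83 = 0.
t = [43.421 + √(1885.4 + 624.50)] / 9.810 = 9.5331 s.
Horizontal: R = v_x · t = 57.622 × 9.5331 = 549.3 m.

549.3 m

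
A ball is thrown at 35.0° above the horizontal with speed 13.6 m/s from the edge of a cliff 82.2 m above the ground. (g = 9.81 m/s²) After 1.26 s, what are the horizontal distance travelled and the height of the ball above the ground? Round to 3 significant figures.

v_x = 13.6 cos 35.0° = 11.14 m/s; v_y0 = 13.6 sin 35.0° = 7.801 m/s.
x = v_x t = 11.14 × 1.26 = 14.0 m.
y = 82.2 + v_y0 t − ½ g t² = 84.2 m.

x = 14.0 m, y = 84.2 m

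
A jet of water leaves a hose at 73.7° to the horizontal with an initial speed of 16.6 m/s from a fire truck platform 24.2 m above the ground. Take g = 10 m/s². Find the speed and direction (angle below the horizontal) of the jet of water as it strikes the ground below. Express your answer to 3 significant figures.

v_x = 16.6 cos 73.7° = 4.659 m/s (constant).
|v_y| at impact = √((15.93)² + 2×10×24.2) = 27.16 m/s.
Speed = √(4.659² + 27.16²) = 27.6 m/s; angle = arctan(27.16/4.659) = 80.3° below horizontal.

27.6 m/s at 80.3° below the horizontal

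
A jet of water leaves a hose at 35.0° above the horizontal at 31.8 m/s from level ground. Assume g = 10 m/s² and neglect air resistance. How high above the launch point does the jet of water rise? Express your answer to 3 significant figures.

Vertical component of launch velocity: v_y = 31.8 sin 35.0° = 18.24 m/s.
At the highest point the vertical velocity is zero, so v_y² = 2 g h_max.
h_max = (18.24)² / (2 × 10) = 332.7 / 20.00 = 16.6 m.

16.6 m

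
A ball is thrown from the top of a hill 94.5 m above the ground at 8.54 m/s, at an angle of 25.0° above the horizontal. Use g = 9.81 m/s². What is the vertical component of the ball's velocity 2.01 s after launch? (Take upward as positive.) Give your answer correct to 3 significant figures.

Initial vertical component: v_y0 = 8.54 sin 25.0° = 3.609 m/s.
v_y(t) = v_y0 − g t = 3.609 − 9.81 × 2.01 = -16.1 m/s.

-16.1 m/s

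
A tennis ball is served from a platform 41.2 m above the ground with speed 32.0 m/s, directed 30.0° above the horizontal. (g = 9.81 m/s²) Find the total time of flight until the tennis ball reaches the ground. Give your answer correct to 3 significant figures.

Vertical component: v_y = 32.0 sin 30.0° = 16.00 m/s.
Taking up as positive with launch at y = 41.2 m, landing at y = 0: 0 = 41.2 + 16.00 t − ½(9.81) t².
Solving 4.905 t² − 16.00 t − 41.2 = 0 gives t = [16.00 + √(16.00² + 4·4.905·41.2)] / 9.810 = 4.96 s.

4.96 s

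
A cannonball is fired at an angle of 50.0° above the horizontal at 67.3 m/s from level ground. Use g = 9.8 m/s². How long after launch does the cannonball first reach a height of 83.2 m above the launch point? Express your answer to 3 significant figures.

1.99 s

v_y0 = 67.3 sin 50.0° = 51.55 m/s.
Set y = v_y0 t − ½ g t² = 83.2: 4.900 t² − 51.55 t + 83.2 = 0.
t = [51.55 ± √(2657 − 1631)] / 9.8 = (51.55 ± 32.03) / 9.8, giving t = 1.99 s or t = 8.53 s.
The cannonball is on the way up at the first time, so t = 1.99 s.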